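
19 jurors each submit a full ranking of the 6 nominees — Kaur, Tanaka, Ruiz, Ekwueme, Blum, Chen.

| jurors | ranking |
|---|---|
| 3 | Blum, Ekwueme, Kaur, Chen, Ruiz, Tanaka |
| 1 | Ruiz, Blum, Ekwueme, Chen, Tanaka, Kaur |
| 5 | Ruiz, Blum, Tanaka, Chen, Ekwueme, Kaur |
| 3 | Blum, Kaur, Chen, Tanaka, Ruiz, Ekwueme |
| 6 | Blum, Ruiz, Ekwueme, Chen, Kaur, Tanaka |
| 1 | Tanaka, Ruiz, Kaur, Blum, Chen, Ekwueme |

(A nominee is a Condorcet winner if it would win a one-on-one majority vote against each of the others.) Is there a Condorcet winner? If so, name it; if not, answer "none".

Blum

Head-to-head results (19 jurors):
Kaur vs Tanaka: Kaur is ranked higher on 3+3+6 = 12 ballots, Tanaka on 7. Kaur wins 12–7.
Kaur vs Ruiz: 6 to 13, Ruiz.
Kaur vs Ekwueme: 3+1 = 4 for Kaur, 15 for Ekwueme — Ekwueme by 15–4.
Kaur vs Blum: Kaur preferred on 1 ballot; Blum wins 18–1.
Kaur vs Chen: 3+3+1 = 7 for Kaur, 12 for Chen — Chen by 12–7.
Tanaka vs Ruiz: 4 to 15, Ruiz.
Tanaka vs Ekwueme: Tanaka is ranked higher on 5+3+1 = 9 ballots, Ekwueme on 10. Ekwueme wins 10–9.
Tanaka vs Blum: Tanaka is ranked higher on 1 ballot, Blum on 18. Blum wins 18–1.
Tanaka vs Chen: Tanaka preferred on 5+1 = 6 ballots; Chen wins 13–6.
Ruiz vs Ekwueme: 1+5+3+6+1 = 16 for Ruiz, 3 for Ekwueme — Ruiz by 16–3.
Ruiz vs Blum: Ruiz preferred on 1+5+1 = 7 ballots; Blum wins 12–7.
Ruiz vs Chen: Ruiz preferred on 1+5+6+1 = 13 ballots; Ruiz wins 13–6.
Ekwueme vs Blum: 0 to 19, Blum.
Ekwueme vs Chen: 3+1+6 = 10 for Ekwueme, 9 for Chen — Ekwueme by 10–9.
Blum vs Chen: Blum is ranked higher on 3+1+5+3+6+1 = 19 ballots, Chen on 0. Blum wins 19–0.
Blum wins every pairwise contest, so Blum is the Condorcet winner.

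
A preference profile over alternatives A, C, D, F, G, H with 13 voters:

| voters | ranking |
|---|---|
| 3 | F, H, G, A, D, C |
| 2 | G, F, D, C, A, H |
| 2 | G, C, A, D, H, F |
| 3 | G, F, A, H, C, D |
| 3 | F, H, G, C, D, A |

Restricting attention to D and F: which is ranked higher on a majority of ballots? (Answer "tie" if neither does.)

F

Ballots ranking D above F: 2.
Ballots ranking F above D: 13 − 2 = 11.
F wins the head-to-head 11–2.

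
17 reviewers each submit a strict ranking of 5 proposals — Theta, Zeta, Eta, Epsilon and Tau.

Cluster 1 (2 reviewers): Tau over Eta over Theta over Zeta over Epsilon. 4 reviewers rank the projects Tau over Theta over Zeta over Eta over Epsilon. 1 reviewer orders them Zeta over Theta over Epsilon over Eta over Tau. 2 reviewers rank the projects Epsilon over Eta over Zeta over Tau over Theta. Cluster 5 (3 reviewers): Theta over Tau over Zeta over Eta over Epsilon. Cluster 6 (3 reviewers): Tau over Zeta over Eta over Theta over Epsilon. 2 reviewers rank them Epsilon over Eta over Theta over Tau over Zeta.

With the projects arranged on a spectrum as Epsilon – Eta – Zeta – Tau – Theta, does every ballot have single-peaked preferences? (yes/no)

Axis positions: Epsilon=1, Eta=2, Zeta=3, Tau=4, Theta=5.
Cluster 1: ranking walks positions 4-2-5-3-1; Eta is ranked above Zeta even though Zeta lies between Eta and the peak Tau on the axis — preferences dip and rise again. Not single-peaked.
Cluster 2 (peak Tau at position 4): ranking walks positions 4-5-3-2-1, expanding outward from the peak — single-peaked.
Cluster 3: ranking walks positions 3-5-1-2-4; Theta is ranked above Tau even though Tau lies between Theta and the peak Zeta on the axis — preferences dip and rise again. Not single-peaked.
Cluster 4 (peak Epsilon at position 1): ranking walks positions 1-2-3-4-5, expanding outward from the peak — single-peaked.
Cluster 5 (peak Theta at position 5): ranking walks positions 5-4-3-2-1, expanding outward from the peak — single-peaked.
Cluster 6 (peak Tau at position 4): ranking walks positions 4-3-2-5-1, expanding outward from the peak — single-peaked.
Cluster 7: ranking walks positions 1-2-5-4-3; Theta is ranked above Zeta even though Zeta lies between Theta and the peak Epsilon on the axis — preferences dip and rise again. Not single-peaked.
Cluster 1 violates single-peakedness, so the profile is not single-peaked on this axis.

no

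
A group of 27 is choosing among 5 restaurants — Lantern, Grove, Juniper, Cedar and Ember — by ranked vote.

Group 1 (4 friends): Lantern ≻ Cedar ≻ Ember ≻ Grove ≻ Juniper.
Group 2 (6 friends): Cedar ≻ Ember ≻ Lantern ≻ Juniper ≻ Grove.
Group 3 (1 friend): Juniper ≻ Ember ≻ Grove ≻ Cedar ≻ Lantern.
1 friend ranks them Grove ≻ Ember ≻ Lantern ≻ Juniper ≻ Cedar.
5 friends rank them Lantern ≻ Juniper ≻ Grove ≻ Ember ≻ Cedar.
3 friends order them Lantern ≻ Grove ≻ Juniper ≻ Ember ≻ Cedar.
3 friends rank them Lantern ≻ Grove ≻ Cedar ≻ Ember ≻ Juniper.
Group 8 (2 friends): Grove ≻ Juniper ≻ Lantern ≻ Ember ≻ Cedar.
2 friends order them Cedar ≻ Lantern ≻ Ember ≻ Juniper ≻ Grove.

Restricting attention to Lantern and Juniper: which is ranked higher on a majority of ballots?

Lantern

Ballots ranking Lantern above Juniper: 4 + 6 + 1 + 5 + 3 + 3 + 2 = 24.
Ballots ranking Juniper above Lantern: 27 − 24 = 3.
Lantern wins the head-to-head 24–3.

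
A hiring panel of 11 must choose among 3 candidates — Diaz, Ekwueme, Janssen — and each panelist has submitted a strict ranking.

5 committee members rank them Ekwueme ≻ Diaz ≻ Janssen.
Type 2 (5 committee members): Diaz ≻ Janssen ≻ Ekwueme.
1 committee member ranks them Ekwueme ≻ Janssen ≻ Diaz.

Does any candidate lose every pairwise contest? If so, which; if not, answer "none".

Janssen

Head-to-head results (11 committee members):
Diaz vs Ekwueme: Diaz is ranked higher on 5 ballots, Ekwueme on 6. Ekwueme wins 6–5.
Diaz–Janssen: Diaz 10–1.
Ekwueme–Janssen: Ekwueme 6–5.
Janssen loses to every other candidate — it is the Condorcet loser.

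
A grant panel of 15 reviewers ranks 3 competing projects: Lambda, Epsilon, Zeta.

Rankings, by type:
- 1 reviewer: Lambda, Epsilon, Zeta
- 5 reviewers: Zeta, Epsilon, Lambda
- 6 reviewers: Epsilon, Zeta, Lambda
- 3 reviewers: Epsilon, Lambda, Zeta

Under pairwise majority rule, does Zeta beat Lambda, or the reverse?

Ballots ranking Zeta above Lambda: 5 + 6 = 11.
Ballots ranking Lambda above Zeta: 15 − 11 = 4.
Zeta wins the head-to-head 11–4.

Zeta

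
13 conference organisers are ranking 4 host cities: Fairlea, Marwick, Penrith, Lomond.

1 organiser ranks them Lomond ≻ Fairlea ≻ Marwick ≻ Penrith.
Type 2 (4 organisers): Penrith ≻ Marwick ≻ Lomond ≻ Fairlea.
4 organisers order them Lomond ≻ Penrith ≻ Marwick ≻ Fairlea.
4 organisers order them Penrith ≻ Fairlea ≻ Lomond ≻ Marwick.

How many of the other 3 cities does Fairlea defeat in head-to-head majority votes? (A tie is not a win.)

0

Fairlea against each rival (13 organisers):
Fairlea vs Marwick: Fairlea is ranked higher on 1+4 = 5 ballots, Marwick on 8. Marwick wins 8–5.
Fairlea vs Penrith: Penrith wins 12–1.
Fairlea vs Lomond: Fairlea is ranked higher on 4 ballots, Lomond on 9. Lomond wins 9–4.
Fairlea beats no one; loses to Marwick, Penrith, Lomond — 0 pairwise wins.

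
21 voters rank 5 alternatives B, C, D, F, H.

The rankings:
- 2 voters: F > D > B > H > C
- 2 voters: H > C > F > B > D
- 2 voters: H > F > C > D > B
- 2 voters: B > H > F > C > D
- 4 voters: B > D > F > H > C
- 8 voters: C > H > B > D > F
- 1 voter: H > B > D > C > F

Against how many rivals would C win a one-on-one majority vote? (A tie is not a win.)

C against each rival (21 voters):
C vs B: 2+2+8 = 12 for C, 9 for B — C by 12–9.
C vs D: C preferred on 2+2+2+8 = 14 ballots; C wins 14–7.
C vs F: C is ranked higher on 2+8+1 = 11 ballots, F on 10. C wins 11–10.
C vs H: 8 for C, 13 for H — H by 13–8.
C beats B, D, F; loses to H — 3 pairwise wins.

3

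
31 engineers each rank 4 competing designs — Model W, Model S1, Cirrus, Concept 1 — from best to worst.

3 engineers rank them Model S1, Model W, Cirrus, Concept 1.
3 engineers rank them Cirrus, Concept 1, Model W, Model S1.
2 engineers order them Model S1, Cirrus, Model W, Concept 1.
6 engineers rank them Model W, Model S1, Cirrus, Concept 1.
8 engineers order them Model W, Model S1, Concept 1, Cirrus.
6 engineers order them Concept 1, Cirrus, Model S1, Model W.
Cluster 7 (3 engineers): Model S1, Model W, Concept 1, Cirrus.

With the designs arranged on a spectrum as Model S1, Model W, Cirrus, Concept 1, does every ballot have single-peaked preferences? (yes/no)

no

Axis positions: Model S1=1, Model W=2, Cirrus=3, Concept 1=4.
Cluster 1 (peak Model S1 at position 1): ranking walks positions 1-2-3-4, expanding outward from the peak — single-peaked.
Cluster 2 (peak Cirrus at position 3): ranking walks positions 3-4-2-1, expanding outward from the peak — single-peaked.
Cluster 3: ranking walks positions 1-3-2-4; Cirrus is ranked above Model W even though Model W lies between Cirrus and the peak Model S1 on the axis — preferences dip and rise again. Not single-peaked.
Cluster 4 (peak Model W at position 2): ranking walks positions 2-1-3-4, expanding outward from the peak — single-peaked.
Cluster 5: ranking walks positions 2-1-4-3; Concept 1 is ranked above Cirrus even though Cirrus lies between Concept 1 and the peak Model W on the axis — preferences dip and rise again. Not single-peaked.
Cluster 6: ranking walks positions 4-3-1-2; Model S1 is ranked above Model W even though Model W lies between Model S1 and the peak Concept 1 on the axis — preferences dip and rise again. Not single-peaked.
Cluster 7: ranking walks positions 1-2-4-3; Concept 1 is ranked above Cirrus even though Cirrus lies between Concept 1 and the peak Model S1 on the axis — preferences dip and rise again. Not single-peaked.
Cluster 3 violates single-peakedness, so the profile is not single-peaked on this axis.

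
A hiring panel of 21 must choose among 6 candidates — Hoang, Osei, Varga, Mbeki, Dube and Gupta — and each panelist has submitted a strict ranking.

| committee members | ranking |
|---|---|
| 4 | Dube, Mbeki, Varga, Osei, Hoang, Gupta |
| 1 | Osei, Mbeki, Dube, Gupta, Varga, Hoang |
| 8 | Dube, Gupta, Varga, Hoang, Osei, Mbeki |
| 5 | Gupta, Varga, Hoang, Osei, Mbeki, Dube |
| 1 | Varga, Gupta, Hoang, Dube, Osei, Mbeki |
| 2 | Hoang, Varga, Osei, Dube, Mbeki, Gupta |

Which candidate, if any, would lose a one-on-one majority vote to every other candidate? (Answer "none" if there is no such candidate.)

Head-to-head results (21 committee members):
Hoang vs Osei: Hoang preferred on 8+5+1+2 = 16 ballots; Hoang wins 16–5.
Hoang vs Varga: Varga wins 19–2.
Hoang vs Mbeki: 16 to 5, Hoang.
Hoang vs Dube: Dube wins 13–8.
Hoang vs Gupta: 4+2 = 6 for Hoang, 15 for Gupta — Gupta by 15–6.
Osei vs Varga: Varga, 20–1.
Osei vs Mbeki: Osei, 17–4.
Osei–Dube: Dube 13–8.
Osei vs Gupta: 7 to 14, Gupta.
Varga vs Mbeki: 16 to 5, Varga.
Varga vs Dube: Varga preferred on 5+1+2 = 8 ballots; Dube wins 13–8.
Varga vs Gupta: 7 to 14, Gupta.
Mbeki vs Dube: Dube wins 15–6.
Mbeki vs Gupta: 7 to 14, Gupta.
Dube vs Gupta: Dube is ranked higher on 4+1+8+2 = 15 ballots, Gupta on 6. Dube wins 15–6.
Mbeki is beaten in every head-to-head and is the Condorcet loser.

Mbeki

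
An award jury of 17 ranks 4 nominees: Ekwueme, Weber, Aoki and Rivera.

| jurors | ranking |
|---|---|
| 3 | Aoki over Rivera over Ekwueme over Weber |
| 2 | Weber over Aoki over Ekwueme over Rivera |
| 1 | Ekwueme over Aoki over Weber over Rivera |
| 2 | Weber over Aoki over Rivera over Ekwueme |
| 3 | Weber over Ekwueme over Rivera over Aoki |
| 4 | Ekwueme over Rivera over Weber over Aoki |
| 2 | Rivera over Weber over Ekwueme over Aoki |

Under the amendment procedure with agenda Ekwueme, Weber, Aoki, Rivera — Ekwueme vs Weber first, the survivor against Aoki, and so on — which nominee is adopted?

Rivera

Round 1: Ekwueme vs Weber — 8–9, Weber advances.
Round 2: Weber vs Aoki — 13–4, Weber advances.
Round 3: Weber vs Rivera — 8–9, Rivera advances.
Rivera survives the agenda.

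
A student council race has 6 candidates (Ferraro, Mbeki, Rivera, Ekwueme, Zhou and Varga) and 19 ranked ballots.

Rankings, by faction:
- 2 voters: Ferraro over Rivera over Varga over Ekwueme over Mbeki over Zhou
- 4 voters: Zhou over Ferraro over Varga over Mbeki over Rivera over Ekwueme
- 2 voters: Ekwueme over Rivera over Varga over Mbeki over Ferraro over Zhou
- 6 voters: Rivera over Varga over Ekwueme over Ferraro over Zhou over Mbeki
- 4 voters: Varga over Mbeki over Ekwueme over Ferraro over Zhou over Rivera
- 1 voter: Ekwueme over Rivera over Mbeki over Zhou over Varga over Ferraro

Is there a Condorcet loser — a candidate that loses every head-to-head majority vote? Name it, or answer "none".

Pairwise majorities:
Ferraro–Mbeki: Ferraro 12–7.
Ferraro–Rivera: Ferraro 10–9.
Ferraro vs Ekwueme: Ferraro preferred on 2+4 = 6 ballots; Ekwueme wins 13–6.
Ferraro vs Zhou: Ferraro wins 14–5.
Ferraro vs Varga: Ferraro is ranked higher on 2+4 = 6 ballots, Varga on 13. Varga wins 13–6.
Mbeki vs Rivera: Rivera wins 11–8.
Mbeki vs Ekwueme: Mbeki is ranked higher on 4+4 = 8 ballots, Ekwueme on 11. Ekwueme wins 11–8.
Mbeki vs Zhou: Mbeki preferred on 2+2+4+1 = 9 ballots; Zhou wins 10–9.
Mbeki vs Varga: 1 to 18, Varga.
Rivera vs Ekwueme: 12 to 7, Rivera.
Rivera–Zhou: Rivera 11–8.
Rivera vs Varga: Rivera preferred on 2+2+6+1 = 11 ballots; Rivera wins 11–8.
Ekwueme vs Zhou: Ekwueme preferred on 2+2+6+4+1 = 15 ballots; Ekwueme wins 15–4.
Ekwueme–Varga: Varga 16–3.
Zhou vs Varga: Varga wins 14–5.
Only Mbeki has no wins; Mbeki is the Condorcet loser.

Mbeki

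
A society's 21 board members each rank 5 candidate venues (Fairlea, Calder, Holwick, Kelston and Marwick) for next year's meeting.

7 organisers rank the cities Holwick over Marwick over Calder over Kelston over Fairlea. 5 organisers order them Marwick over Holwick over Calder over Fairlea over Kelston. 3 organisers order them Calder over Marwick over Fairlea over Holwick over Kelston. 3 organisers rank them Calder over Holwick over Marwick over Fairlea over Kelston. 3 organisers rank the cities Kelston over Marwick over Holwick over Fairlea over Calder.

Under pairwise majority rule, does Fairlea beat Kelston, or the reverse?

Ballots ranking Fairlea above Kelston: 5 + 3 + 3 = 11.
Ballots ranking Kelston above Fairlea: 21 − 11 = 10.
Fairlea wins the head-to-head 11–10.

Fairlea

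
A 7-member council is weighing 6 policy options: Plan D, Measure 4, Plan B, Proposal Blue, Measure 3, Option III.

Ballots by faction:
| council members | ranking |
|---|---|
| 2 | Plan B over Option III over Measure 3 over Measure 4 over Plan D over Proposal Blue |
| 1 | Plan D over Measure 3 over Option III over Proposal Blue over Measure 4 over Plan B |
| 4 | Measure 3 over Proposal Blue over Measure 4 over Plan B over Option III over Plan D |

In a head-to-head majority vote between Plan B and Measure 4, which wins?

Measure 4

Ballots ranking Plan B above Measure 4: 2.
Ballots ranking Measure 4 above Plan B: 7 − 2 = 5.
Measure 4 wins the head-to-head 5–2.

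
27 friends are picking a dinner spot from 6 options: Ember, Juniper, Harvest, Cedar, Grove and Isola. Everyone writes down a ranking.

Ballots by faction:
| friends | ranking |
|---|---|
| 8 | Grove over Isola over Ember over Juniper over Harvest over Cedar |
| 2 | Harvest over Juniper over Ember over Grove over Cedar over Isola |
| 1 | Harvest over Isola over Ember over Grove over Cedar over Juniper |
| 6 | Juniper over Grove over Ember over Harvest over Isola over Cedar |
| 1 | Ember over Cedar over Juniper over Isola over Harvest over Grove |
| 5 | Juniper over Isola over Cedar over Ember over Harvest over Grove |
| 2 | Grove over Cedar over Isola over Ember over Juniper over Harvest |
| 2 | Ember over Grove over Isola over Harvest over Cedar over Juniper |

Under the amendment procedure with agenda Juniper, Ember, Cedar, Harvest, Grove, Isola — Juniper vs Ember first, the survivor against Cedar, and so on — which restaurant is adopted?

Grove

Round 1: Juniper vs Ember — 13–14, Ember advances.
Round 2: Ember vs Cedar — 20–7, Ember advances.
Round 3: Ember vs Harvest — 24–3, Ember advances.
Round 4: Ember vs Grove — 11–16, Grove advances.
Round 5: Grove vs Isola — 20–7, Grove advances.
The agenda winner is Grove.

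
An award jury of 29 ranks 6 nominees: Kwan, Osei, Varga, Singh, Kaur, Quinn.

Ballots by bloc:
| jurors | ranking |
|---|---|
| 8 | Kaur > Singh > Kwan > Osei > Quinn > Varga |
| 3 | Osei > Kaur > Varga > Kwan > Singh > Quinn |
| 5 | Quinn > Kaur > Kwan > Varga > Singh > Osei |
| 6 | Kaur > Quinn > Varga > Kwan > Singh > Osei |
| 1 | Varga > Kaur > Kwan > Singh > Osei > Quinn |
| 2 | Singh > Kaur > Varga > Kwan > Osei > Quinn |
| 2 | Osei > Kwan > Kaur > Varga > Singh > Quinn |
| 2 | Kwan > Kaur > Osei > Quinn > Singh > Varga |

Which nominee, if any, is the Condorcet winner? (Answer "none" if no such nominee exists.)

Kaur

Pairwise majorities:
Kwan vs Osei: Kwan, 24–5.
Kwan–Varga: Kwan 17–12.
Kwan–Singh: Kwan 19–10.
Kwan vs Kaur: Kaur wins 25–4.
Kwan–Quinn: Kwan 18–11.
Osei–Varga: Osei 15–14.
Osei–Singh: Singh 22–7.
Osei vs Kaur: Kaur, 24–5.
Osei–Quinn: Osei 18–11.
Varga vs Singh: Varga, 17–12.
Varga–Kaur: Kaur 28–1.
Varga vs Quinn: Quinn wins 21–8.
Singh vs Kaur: Kaur, 27–2.
Singh vs Quinn: Singh wins 16–13.
Kaur vs Quinn: Kaur, 24–5.
Kaur wins every pairwise contest, so Kaur is the Condorcet winner.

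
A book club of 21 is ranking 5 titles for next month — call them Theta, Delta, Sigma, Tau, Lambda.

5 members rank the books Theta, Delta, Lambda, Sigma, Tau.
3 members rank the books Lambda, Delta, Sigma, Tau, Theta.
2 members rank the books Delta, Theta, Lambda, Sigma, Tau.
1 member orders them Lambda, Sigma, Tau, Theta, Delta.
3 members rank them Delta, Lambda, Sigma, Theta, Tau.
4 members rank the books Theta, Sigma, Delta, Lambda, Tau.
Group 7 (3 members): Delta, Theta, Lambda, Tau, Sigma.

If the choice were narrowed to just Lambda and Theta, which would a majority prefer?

Theta

Ballots ranking Lambda above Theta: 3 + 1 + 3 = 7.
Ballots ranking Theta above Lambda: 21 − 7 = 14.
Theta wins the head-to-head 14–7.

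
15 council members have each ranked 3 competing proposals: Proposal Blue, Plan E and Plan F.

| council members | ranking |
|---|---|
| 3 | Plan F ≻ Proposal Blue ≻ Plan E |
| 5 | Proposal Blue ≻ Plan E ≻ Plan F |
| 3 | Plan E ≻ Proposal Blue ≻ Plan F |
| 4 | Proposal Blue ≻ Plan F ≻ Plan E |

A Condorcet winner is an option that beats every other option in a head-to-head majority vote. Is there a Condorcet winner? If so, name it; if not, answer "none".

Check each pair by majority over 15 ballots:
Proposal Blue vs Plan E: Proposal Blue is ranked higher on 3+5+4 = 12 ballots, Plan E on 3. Proposal Blue wins 12–3.
Proposal Blue vs Plan F: 5+3+4 = 12 for Proposal Blue, 3 for Plan F — Proposal Blue by 12–3.
Plan E vs Plan F: 8 to 7, Plan E.
Only Proposal Blue has no losses; Proposal Blue is the Condorcet winner.

Proposal Blue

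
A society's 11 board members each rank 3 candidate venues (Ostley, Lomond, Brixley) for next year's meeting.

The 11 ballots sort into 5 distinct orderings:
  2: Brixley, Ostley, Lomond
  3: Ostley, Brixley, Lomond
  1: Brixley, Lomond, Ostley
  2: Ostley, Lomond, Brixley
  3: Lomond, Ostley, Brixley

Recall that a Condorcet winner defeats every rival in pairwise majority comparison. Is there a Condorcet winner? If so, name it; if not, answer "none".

Ostley

Pairwise majorities:
Ostley vs Lomond: Ostley, 7–4.
Ostley vs Brixley: Ostley wins 8–3.
Lomond vs Brixley: Brixley wins 6–5.
Ostley wins every pairwise contest, so Ostley is the Condorcet winner.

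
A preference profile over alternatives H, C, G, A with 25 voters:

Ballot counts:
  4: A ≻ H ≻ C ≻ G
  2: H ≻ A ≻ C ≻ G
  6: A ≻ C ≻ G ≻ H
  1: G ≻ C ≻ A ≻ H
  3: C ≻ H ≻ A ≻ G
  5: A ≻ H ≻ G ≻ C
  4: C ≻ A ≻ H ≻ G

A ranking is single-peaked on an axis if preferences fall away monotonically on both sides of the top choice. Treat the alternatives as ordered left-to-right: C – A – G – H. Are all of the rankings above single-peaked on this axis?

no

Axis positions: C=1, A=2, G=3, H=4.
Faction 1: ranking walks positions 2-4-1-3; H is ranked above G even though G lies between H and the peak A on the axis — preferences dip and rise again. Not single-peaked.
Faction 2: ranking walks positions 4-2-1-3; A is ranked above G even though G lies between A and the peak H on the axis — preferences dip and rise again. Not single-peaked.
Faction 3 (peak A at position 2): ranking walks positions 2-1-3-4, expanding outward from the peak — single-peaked.
Faction 4: ranking walks positions 3-1-2-4; C is ranked above A even though A lies between C and the peak G on the axis — preferences dip and rise again. Not single-peaked.
Faction 5: ranking walks positions 1-4-2-3; H is ranked above A even though A lies between H and the peak C on the axis — preferences dip and rise again. Not single-peaked.
Faction 6: ranking walks positions 2-4-3-1; H is ranked above G even though G lies between H and the peak A on the axis — preferences dip and rise again. Not single-peaked.
Faction 7: ranking walks positions 1-2-4-3; H is ranked above G even though G lies between H and the peak C on the axis — preferences dip and rise again. Not single-peaked.
Faction 1 violates single-peakedness, so the profile is not single-peaked on this axis.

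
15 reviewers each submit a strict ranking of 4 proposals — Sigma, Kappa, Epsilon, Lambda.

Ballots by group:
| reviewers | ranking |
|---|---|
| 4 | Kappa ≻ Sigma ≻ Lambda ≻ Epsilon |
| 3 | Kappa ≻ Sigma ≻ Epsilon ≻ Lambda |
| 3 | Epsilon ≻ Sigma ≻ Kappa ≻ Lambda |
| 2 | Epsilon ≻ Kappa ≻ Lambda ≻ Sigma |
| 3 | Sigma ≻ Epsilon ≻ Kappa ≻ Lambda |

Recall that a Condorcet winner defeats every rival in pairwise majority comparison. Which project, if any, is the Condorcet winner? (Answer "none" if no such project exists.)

none

Pairwise majorities:
Sigma–Kappa: Kappa 9–6.
Sigma–Epsilon: Sigma 10–5.
Sigma vs Lambda: Sigma wins 13–2.
Kappa vs Epsilon: Epsilon wins 8–7.
Kappa vs Lambda: Kappa, 15–0.
Epsilon vs Lambda: Epsilon wins 11–4.
Every project loses at least once (Sigma loses to Kappa; Kappa loses to Epsilon; Epsilon loses to Sigma; Lambda loses to Sigma). The majority relation contains the cycle Sigma beats Epsilon beats Kappa beats Sigma, so there is no Condorcet winner.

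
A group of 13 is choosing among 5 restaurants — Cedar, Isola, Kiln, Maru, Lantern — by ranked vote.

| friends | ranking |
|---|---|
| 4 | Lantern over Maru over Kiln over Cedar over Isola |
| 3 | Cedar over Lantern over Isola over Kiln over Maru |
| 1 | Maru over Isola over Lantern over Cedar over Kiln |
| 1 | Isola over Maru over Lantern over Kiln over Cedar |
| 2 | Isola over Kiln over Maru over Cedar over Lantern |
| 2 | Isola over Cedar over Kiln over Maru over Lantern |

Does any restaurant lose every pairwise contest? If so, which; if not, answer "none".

Head-to-head results (13 friends):
Cedar vs Isola: 4+3 = 7 for Cedar, 6 for Isola — Cedar by 7–6.
Cedar vs Kiln: 6 to 7, Kiln.
Cedar vs Maru: Maru, 8–5.
Cedar vs Lantern: 7 to 6, Cedar.
Isola vs Kiln: Isola preferred on 3+1+1+2+2 = 9 ballots; Isola wins 9–4.
Isola vs Maru: Isola preferred on 3+1+2+2 = 8 ballots; Isola wins 8–5.
Isola vs Lantern: Lantern wins 7–6.
Kiln vs Maru: Kiln preferred on 3+2+2 = 7 ballots; Kiln wins 7–6.
Kiln vs Lantern: 2+2 = 4 for Kiln, 9 for Lantern — Lantern by 9–4.
Maru vs Lantern: 1+1+2+2 = 6 for Maru, 7 for Lantern — Lantern by 7–6.
No restaurant is winless: Cedar beats Isola; Isola beats Kiln; Kiln beats Cedar; Maru beats Cedar; Lantern beats Isola. There is no Condorcet loser.

none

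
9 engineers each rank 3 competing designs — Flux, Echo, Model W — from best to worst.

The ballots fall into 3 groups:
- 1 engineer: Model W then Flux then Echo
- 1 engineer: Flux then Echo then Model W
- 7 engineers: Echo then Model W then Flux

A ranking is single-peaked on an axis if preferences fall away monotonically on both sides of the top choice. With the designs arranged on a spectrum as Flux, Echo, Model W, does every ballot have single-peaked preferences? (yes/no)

no

Axis positions: Flux=1, Echo=2, Model W=3.
Group 1: ranking walks positions 3-1-2; Flux is ranked above Echo even though Echo lies between Flux and the peak Model W on the axis — preferences dip and rise again. Not single-peaked.
Group 2 (peak Flux at position 1): ranking walks positions 1-2-3, expanding outward from the peak — single-peaked.
Group 3 (peak Echo at position 2): ranking walks positions 2-3-1, expanding outward from the peak — single-peaked.
Group 1 violates single-peakedness, so the profile is not single-peaked on this axis.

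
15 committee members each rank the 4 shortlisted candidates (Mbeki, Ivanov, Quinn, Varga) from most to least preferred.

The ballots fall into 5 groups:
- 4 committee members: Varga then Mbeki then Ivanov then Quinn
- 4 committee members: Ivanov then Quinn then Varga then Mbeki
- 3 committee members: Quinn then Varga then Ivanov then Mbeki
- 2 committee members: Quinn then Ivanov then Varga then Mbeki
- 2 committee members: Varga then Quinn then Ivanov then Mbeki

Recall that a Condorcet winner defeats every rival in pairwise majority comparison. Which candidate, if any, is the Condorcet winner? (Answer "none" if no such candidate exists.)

none

Pairwise majorities:
Mbeki–Ivanov: Ivanov 11–4.
Mbeki vs Quinn: Quinn, 11–4.
Mbeki–Varga: Varga 15–0.
Ivanov–Quinn: Ivanov 8–7.
Ivanov vs Varga: Varga, 9–6.
Quinn vs Varga: Quinn, 9–6.
No candidate is unbeaten: Mbeki loses to Ivanov; Ivanov loses to Varga; Quinn loses to Ivanov; Varga loses to Quinn. In particular Ivanov > Quinn > Varga > Ivanov is a majority cycle — no Condorcet winner exists.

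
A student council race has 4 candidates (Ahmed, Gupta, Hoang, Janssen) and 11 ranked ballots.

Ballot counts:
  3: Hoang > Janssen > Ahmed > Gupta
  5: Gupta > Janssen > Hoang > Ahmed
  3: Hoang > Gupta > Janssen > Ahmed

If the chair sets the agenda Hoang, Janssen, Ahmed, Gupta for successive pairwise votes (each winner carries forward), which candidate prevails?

Round 1: Hoang vs Janssen — 6–5, Hoang advances.
Round 2: Hoang vs Ahmed — 11–0, Hoang advances.
Round 3: Hoang vs Gupta — 6–5, Hoang advances.
The agenda winner is Hoang.

Hoang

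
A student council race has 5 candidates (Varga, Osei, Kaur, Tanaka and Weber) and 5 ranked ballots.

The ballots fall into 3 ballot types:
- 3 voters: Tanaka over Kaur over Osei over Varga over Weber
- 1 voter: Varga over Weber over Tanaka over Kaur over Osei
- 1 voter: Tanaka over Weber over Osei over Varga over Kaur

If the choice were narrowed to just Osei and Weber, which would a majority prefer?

Osei

Ballots ranking Osei above Weber: 3.
Ballots ranking Weber above Osei: 5 − 3 = 2.
Osei wins the head-to-head 3–2.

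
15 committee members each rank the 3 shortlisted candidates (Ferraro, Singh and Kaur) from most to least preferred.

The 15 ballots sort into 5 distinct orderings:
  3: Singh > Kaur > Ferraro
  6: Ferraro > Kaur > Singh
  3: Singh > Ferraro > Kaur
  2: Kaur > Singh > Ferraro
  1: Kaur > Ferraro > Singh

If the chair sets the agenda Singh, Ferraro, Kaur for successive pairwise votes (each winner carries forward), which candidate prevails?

Round 1: Singh vs Ferraro — 8–7, Singh advances.
Round 2: Singh vs Kaur — 6–9, Kaur advances.
The agenda winner is Kaur.

Kaur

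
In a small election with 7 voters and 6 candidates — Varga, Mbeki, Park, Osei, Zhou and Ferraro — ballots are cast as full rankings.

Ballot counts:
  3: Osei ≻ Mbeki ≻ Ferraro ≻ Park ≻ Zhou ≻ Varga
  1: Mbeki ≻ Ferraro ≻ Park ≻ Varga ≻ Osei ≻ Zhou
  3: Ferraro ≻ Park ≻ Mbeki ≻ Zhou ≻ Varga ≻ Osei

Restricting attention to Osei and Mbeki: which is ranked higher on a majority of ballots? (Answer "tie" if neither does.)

Ballots ranking Osei above Mbeki: 3.
Ballots ranking Mbeki above Osei: 7 − 3 = 4.
Mbeki wins the head-to-head 4–3.

Mbeki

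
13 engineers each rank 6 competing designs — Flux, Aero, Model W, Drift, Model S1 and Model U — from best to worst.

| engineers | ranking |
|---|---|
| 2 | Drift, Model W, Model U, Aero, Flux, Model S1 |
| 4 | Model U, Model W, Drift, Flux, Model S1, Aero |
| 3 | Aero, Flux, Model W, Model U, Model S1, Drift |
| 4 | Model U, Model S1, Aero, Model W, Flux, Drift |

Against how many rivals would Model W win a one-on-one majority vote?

Model W against each rival (13 engineers):
Model W vs Flux: 10 to 3, Model W.
Model W–Aero: Aero 7–6.
Model W–Drift: Model W 11–2.
Model W vs Model S1: Model W is ranked higher on 2+4+3 = 9 ballots, Model S1 on 4. Model W wins 9–4.
Model W vs Model U: Model W preferred on 2+3 = 5 ballots; Model U wins 8–5.
Model W beats Flux, Drift, Model S1; loses to Aero, Model U — 3 pairwise wins.

3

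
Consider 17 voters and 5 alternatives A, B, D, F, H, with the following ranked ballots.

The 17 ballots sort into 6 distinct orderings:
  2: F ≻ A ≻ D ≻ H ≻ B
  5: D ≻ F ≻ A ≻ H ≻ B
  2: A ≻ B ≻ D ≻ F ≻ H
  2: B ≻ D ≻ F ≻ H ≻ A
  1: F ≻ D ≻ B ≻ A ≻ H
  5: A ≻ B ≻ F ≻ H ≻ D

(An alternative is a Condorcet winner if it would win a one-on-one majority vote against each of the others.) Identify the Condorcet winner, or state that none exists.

none

Check each pair by majority over 17 ballots:
A vs B: A preferred on 2+5+2+5 = 14 ballots; A wins 14–3.
A vs D: A preferred on 2+2+5 = 9 ballots; A wins 9–8.
A vs F: A preferred on 2+5 = 7 ballots; F wins 10–7.
A vs H: 15 to 2, A.
B vs D: B is ranked higher on 2+2+5 = 9 ballots, D on 8. B wins 9–8.
B vs F: 9 to 8, B.
B vs H: B is ranked higher on 2+2+1+5 = 10 ballots, H on 7. B wins 10–7.
D vs F: D preferred on 5+2+2 = 9 ballots; D wins 9–8.
D vs H: 12 to 5, D.
F vs H: 2+5+2+2+1+5 = 17 for F, 0 for H — F by 17–0.
No alternative is unbeaten: A loses to F; B loses to A; D loses to A; F loses to B; H loses to A. In particular A → B → F → A is a majority cycle — no Condorcet winner exists.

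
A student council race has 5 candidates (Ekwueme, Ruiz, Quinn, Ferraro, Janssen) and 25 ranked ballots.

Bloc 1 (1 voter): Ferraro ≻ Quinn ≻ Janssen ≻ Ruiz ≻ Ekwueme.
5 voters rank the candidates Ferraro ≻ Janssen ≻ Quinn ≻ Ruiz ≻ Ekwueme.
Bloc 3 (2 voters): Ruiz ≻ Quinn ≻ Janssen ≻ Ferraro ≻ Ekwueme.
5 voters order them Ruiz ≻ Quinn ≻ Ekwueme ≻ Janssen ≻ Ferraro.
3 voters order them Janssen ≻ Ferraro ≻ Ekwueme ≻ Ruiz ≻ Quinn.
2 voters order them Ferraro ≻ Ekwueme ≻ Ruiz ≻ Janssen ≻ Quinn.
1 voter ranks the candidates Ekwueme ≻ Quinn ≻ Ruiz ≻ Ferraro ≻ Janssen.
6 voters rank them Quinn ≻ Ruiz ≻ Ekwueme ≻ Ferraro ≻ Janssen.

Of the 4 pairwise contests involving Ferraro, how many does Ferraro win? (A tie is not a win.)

Ferraro against each rival (25 voters):
Ferraro vs Ekwueme: Ferraro wins 13–12.
Ferraro vs Ruiz: Ruiz wins 14–11.
Ferraro vs Quinn: 1+5+3+2 = 11 for Ferraro, 14 for Quinn — Quinn by 14–11.
Ferraro vs Janssen: 1+5+2+1+6 = 15 for Ferraro, 10 for Janssen — Ferraro by 15–10.
Ferraro beats Ekwueme, Janssen; loses to Ruiz, Quinn — 2 pairwise wins.

2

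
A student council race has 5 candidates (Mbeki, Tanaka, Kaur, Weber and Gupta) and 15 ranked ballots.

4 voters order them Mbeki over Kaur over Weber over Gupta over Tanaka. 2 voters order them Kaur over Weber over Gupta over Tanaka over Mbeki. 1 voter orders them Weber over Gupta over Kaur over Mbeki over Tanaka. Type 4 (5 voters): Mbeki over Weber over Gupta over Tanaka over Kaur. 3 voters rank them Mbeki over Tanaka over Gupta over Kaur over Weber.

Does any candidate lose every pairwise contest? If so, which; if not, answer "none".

Head-to-head results (15 voters):
Mbeki vs Tanaka: Mbeki preferred on 4+1+5+3 = 13 ballots; Mbeki wins 13–2.
Mbeki vs Kaur: Mbeki, 12–3.
Mbeki–Weber: Mbeki 12–3.
Mbeki vs Gupta: 4+5+3 = 12 for Mbeki, 3 for Gupta — Mbeki by 12–3.
Tanaka vs Kaur: Tanaka, 8–7.
Tanaka vs Weber: 3 for Tanaka, 12 for Weber — Weber by 12–3.
Tanaka vs Gupta: 3 to 12, Gupta.
Kaur vs Weber: 4+2+3 = 9 for Kaur, 6 for Weber — Kaur by 9–6.
Kaur vs Gupta: 4+2 = 6 for Kaur, 9 for Gupta — Gupta by 9–6.
Weber vs Gupta: Weber, 12–3.
Each candidate has at least one pairwise win (Mbeki beats Tanaka; Tanaka beats Kaur; Kaur beats Weber; Weber beats Tanaka; Gupta beats Tanaka) — no Condorcet loser.

none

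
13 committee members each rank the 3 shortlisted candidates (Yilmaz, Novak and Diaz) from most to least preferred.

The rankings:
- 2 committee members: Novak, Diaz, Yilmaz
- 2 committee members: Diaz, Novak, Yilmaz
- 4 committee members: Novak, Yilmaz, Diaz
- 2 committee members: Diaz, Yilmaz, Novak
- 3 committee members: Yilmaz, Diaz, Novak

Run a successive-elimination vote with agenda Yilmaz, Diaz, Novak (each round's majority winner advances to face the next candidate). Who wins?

Novak

Round 1: Yilmaz vs Diaz — 7–6, Yilmaz advances.
Round 2: Yilmaz vs Novak — 5–8, Novak advances.
The agenda winner is Novak.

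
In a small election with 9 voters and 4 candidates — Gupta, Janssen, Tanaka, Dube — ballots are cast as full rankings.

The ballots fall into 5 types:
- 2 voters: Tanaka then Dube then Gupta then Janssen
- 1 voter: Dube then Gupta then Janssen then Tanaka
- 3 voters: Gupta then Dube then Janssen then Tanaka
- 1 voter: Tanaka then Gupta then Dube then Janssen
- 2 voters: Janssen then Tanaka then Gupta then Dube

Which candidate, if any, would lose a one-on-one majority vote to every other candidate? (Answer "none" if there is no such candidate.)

Pairwise majorities:
Gupta vs Janssen: Gupta, 7–2.
Gupta vs Tanaka: Tanaka, 5–4.
Gupta vs Dube: Gupta wins 6–3.
Janssen vs Tanaka: Janssen is ranked higher on 1+3+2 = 6 ballots, Tanaka on 3. Janssen wins 6–3.
Janssen vs Dube: 2 to 7, Dube.
Tanaka vs Dube: Tanaka preferred on 2+1+2 = 5 ballots; Tanaka wins 5–4.
No candidate is winless: Gupta beats Janssen; Janssen beats Tanaka; Tanaka beats Gupta; Dube beats Janssen. There is no Condorcet loser.

none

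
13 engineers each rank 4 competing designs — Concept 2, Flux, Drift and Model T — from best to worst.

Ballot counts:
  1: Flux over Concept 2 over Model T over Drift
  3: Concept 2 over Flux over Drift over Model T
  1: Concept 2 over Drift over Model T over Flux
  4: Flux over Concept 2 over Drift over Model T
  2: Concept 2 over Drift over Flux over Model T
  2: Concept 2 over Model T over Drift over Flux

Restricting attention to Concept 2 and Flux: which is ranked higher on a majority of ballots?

Ballots ranking Concept 2 above Flux: 3 + 1 + 2 + 2 = 8.
Ballots ranking Flux above Concept 2: 13 − 8 = 5.
Concept 2 wins the head-to-head 8–5.

Concept 2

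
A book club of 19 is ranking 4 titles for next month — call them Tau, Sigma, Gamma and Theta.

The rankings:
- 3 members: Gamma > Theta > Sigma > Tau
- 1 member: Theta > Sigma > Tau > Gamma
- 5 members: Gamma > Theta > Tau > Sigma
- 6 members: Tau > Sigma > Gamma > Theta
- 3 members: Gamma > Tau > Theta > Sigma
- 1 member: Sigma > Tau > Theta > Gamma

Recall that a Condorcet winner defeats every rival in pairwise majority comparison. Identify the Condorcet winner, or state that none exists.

Gamma

Pairwise majorities:
Tau vs Sigma: Tau is ranked higher on 5+6+3 = 14 ballots, Sigma on 5. Tau wins 14–5.
Tau vs Gamma: Tau preferred on 1+6+1 = 8 ballots; Gamma wins 11–8.
Tau vs Theta: 10 to 9, Tau.
Sigma vs Gamma: 8 to 11, Gamma.
Sigma vs Theta: Sigma preferred on 6+1 = 7 ballots; Theta wins 12–7.
Gamma vs Theta: Gamma preferred on 3+5+6+3 = 17 ballots; Gamma wins 17–2.
Gamma defeats every rival head-to-head and is the Condorcet winner.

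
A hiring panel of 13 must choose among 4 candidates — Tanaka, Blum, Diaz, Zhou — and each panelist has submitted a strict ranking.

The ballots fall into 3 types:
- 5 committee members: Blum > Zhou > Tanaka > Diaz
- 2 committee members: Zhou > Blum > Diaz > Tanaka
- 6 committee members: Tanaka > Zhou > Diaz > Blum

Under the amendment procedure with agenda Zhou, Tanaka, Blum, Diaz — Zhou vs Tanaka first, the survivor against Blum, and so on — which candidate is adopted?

Zhou

Round 1: Zhou vs Tanaka — 7–6, Zhou advances.
Round 2: Zhou vs Blum — 8–5, Zhou advances.
Round 3: Zhou vs Diaz — 13–0, Zhou advances.
Zhou survives the agenda.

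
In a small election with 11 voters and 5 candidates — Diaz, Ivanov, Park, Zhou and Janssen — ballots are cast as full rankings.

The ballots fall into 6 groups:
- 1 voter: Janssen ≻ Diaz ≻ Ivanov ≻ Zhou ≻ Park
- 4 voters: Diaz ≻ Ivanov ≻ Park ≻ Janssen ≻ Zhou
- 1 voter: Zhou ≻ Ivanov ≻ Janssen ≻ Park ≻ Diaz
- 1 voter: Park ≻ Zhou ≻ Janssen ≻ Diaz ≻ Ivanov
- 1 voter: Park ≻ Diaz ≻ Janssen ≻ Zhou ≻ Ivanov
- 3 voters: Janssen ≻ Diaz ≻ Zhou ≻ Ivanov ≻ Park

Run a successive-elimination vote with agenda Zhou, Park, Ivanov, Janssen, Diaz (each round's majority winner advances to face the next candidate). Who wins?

Round 1: Zhou vs Park — 5–6, Park advances.
Round 2: Park vs Ivanov — 2–9, Ivanov advances.
Round 3: Ivanov vs Janssen — 5–6, Janssen advances.
Round 4: Janssen vs Diaz — 6–5, Janssen advances.
Janssen survives the agenda.

Janssen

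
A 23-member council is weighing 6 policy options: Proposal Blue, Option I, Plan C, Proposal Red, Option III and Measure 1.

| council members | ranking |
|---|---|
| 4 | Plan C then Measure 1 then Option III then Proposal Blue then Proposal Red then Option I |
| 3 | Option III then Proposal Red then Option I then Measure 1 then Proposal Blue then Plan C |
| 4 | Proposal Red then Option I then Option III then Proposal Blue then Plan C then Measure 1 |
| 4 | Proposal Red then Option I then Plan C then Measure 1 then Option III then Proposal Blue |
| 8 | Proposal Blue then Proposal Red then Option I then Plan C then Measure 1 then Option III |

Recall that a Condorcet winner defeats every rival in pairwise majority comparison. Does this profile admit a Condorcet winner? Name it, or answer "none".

none

Pairwise majorities:
Proposal Blue–Option I: Proposal Blue 12–11.
Proposal Blue vs Plan C: Proposal Blue wins 15–8.
Proposal Blue vs Proposal Red: Proposal Blue is ranked higher on 4+8 = 12 ballots, Proposal Red on 11. Proposal Blue wins 12–11.
Proposal Blue vs Option III: Option III wins 15–8.
Proposal Blue vs Measure 1: Proposal Blue preferred on 4+8 = 12 ballots; Proposal Blue wins 12–11.
Option I vs Plan C: Option I is ranked higher on 3+4+4+8 = 19 ballots, Plan C on 4. Option I wins 19–4.
Option I vs Proposal Red: 0 to 23, Proposal Red.
Option I vs Option III: Option I is ranked higher on 4+4+8 = 16 ballots, Option III on 7. Option I wins 16–7.
Option I vs Measure 1: Option I preferred on 3+4+4+8 = 19 ballots; Option I wins 19–4.
Plan C–Proposal Red: Proposal Red 19–4.
Plan C vs Option III: Plan C wins 16–7.
Plan C vs Measure 1: Plan C is ranked higher on 4+4+4+8 = 20 ballots, Measure 1 on 3. Plan C wins 20–3.
Proposal Red vs Option III: Proposal Red is ranked higher on 4+4+8 = 16 ballots, Option III on 7. Proposal Red wins 16–7.
Proposal Red vs Measure 1: Proposal Red, 19–4.
Option III vs Measure 1: Option III preferred on 3+4 = 7 ballots; Measure 1 wins 16–7.
No option is unbeaten: Proposal Blue loses to Option III; Option I loses to Proposal Blue; Plan C loses to Proposal Blue; Proposal Red loses to Proposal Blue; Option III loses to Option I; Measure 1 loses to Proposal Blue. In particular Proposal Blue beats Option I beats Option III beats Proposal Blue is a majority cycle — no Condorcet winner exists.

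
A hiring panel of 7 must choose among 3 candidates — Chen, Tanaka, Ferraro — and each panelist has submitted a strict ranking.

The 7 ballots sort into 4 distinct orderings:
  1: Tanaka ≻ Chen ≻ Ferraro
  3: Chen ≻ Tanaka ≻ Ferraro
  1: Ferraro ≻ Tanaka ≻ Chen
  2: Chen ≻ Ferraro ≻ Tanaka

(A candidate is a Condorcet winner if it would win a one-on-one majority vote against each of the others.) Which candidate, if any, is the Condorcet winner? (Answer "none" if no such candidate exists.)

Pairwise majorities:
Chen–Tanaka: Chen 5–2.
Chen vs Ferraro: 6 to 1, Chen.
Tanaka vs Ferraro: 1+3 = 4 for Tanaka, 3 for Ferraro — Tanaka by 4–3.
Only Chen has no losses; Chen is the Condorcet winner.

Chen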